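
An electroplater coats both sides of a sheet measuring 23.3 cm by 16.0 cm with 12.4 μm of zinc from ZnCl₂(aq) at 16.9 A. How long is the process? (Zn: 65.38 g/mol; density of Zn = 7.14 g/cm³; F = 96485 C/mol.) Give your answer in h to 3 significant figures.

0.320 h

Plated area = 2 × 23.3 × 16.0 = 745.6 cm²
Volume = 745.6 × 12.4×10⁻⁴ cm = 0.9245 cm³
m(Zn) = 0.9245 × 7.14 = 6.601 g
n(Zn) = 6.601 / 65.38 = 0.1010 mol; n(e⁻) = 2 × 0.1010 = 0.2020 mol
Q = 0.2020 × 96485 = 19490 C
t = 19490 / 16.9 = 1153 s = 0.320 h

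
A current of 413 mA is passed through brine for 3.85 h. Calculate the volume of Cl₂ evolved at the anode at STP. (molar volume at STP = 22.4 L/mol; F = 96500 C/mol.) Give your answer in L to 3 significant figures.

0.664 L

Q = It = 0.413 × 13860 = 5724 C
n(e⁻) = Q/F = 5724/96500 = 0.05932 mol
2Cl⁻ → Cl₂ + 2e⁻, so n(Cl₂) = 0.05932 / 2 = 0.02966 mol
V = 0.02966 × 22.4 = 0.6644 L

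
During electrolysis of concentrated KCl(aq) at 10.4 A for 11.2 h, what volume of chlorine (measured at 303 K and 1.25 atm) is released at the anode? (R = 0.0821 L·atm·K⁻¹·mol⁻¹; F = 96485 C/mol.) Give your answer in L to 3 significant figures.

43.2 L

Charge passed = 10.4 × 40320 = 4.193×10^5 C
n(e⁻) = 4.193×10^5 / 96485 = 4.346 mol
2Cl⁻ → Cl₂ + 2e⁻, so n(Cl₂) = 4.346 / 2 = 2.173 mol
V = nRT/P = 2.173 × 0.0821 × 303 / 1.25 = 43.24 L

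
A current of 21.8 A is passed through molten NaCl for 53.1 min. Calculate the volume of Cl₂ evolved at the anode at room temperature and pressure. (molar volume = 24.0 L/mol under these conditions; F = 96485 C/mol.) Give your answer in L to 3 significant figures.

Charge passed = 21.8 × 3186 = 69450 C
n(e⁻) = Q/F = 69450/96485 = 0.7198 mol
2Cl⁻ → Cl₂ + 2e⁻, so n(Cl₂) = 0.7198 / 2 = 0.3599 mol
V = 0.3599 × 24.0 = 8.638 L

8.64 L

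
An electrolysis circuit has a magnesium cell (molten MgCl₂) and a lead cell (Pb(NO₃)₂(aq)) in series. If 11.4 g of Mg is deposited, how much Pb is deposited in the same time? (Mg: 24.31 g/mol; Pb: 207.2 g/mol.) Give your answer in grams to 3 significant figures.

n(Mg) = 11.4 / 24.31 = 0.4689 mol
Mg²⁺ + 2e⁻ → Mg, so n(e⁻) = 2 × 0.4689 = 0.9378 mol
Since the cells are in series, n(e⁻) in the Pb cell is also 0.9378 mol.
Pb²⁺ + 2e⁻ → Pb, so n(Pb) = 0.9378 / 2 = 0.4689 mol
m(Pb) = 0.4689 × 207.2 = 97.2 g

97.2 g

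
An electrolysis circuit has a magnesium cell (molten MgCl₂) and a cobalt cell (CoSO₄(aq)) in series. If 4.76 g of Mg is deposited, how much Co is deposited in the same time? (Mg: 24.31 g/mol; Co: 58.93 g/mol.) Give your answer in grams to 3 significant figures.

11.5 g

n(Mg) = 4.76 / 24.31 = 0.1958 mol
Mg²⁺ + 2e⁻ → Mg, so n(e⁻) = 2 × 0.1958 = 0.3916 mol
The cells are in series, so the same charge (and hence the same n(e⁻) = 0.3916 mol) passes through both.
Co²⁺ + 2e⁻ → Co, so n(Co) = 0.3916 / 2 = 0.1958 mol
m(Co) = 0.1958 × 58.93 = 11.5 g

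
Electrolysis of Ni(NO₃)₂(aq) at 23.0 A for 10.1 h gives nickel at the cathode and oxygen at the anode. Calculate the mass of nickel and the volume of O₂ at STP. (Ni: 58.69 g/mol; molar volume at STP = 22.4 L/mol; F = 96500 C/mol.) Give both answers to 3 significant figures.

254 g Ni; 48.5 L O₂

Q = 23.0 × 36360 = 8.363×10^5 C; n(e⁻) = 8.363×10^5 / 96500 = 8.666 mol
Cathode: Ni²⁺ + 2e⁻ → Ni → n(Ni) = 8.666/2 = 4.333 mol → 254 g
Anode: 2H₂O → O₂ + 4H⁺ + 4e⁻ → n(O₂) = 8.666/4 = 2.167 mol → 48.5 L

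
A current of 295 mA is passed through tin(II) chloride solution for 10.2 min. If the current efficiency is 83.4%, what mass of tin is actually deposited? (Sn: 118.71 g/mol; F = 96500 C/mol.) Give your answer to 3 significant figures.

0.0926 g

Q = 0.295 × 612 = 180.5 C
n(e⁻) = 180.5 / 96500 = 0.001870 mol
Sn²⁺ + 2e⁻ → Sn, so theoretical m(Sn) = 9.350×10^-4 × 118.71 = 0.1110 g
Actual mass = 83.4% × 0.1110 = 0.0926 g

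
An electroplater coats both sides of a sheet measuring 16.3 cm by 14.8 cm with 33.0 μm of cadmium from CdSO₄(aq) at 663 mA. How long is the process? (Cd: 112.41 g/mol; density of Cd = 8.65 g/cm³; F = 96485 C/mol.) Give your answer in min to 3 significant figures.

594 min

Plated area = 2 × 16.3 × 14.8 = 482.5 cm²
Volume = 482.5 × 33.0×10⁻⁴ cm = 1.592 cm³
m(Cd) = 1.592 × 8.65 = 13.77 g
n(Cd) = 13.77 / 112.41 = 0.1225 mol; n(e⁻) = 2 × 0.1225 = 0.2450 mol
Q = 0.2450 × 96485 = 23640 C
t = 23640 / 0.663 = 35660 s = 594 min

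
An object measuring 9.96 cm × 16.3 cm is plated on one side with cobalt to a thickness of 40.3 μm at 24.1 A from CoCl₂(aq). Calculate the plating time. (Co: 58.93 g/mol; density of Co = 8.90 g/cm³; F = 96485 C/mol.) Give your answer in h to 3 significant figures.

0.220 h

Plated area = 9.96 × 16.3 = 162.3 cm²
Volume = 162.3 × 40.3×10⁻⁴ cm = 0.6541 cm³
m(Co) = 0.6541 × 8.90 = 5.821 g
n(Co) = 5.821 / 58.93 = 0.09878 mol; n(e⁻) = 2 × 0.09878 = 0.1976 mol
Q = 0.1976 × 96485 = 19070 C
t = 19070 / 24.1 = 791.3 s = 0.220 h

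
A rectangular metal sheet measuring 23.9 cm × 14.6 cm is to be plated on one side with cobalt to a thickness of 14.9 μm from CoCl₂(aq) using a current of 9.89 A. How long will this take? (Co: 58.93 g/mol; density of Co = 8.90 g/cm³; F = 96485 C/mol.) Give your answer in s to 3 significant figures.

1530 s

Plated area = 23.9 × 14.6 = 348.9 cm²
Volume = 348.9 × 14.9×10⁻⁴ cm = 0.5199 cm³
m(Co) = 0.5199 × 8.90 = 4.627 g
n(Co) = 4.627 / 58.93 = 0.07852 mol; n(e⁻) = 2 × 0.07852 = 0.1570 mol
Q = 0.1570 × 96485 = 15150 C
t = 15150 / 9.89 = 1532 s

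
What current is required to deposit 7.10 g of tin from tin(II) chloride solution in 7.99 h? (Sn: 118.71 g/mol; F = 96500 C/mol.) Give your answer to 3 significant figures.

n(Sn) = 7.10 / 118.71 = 0.05981 mol
Sn²⁺ + 2e⁻ → Sn, so n(e⁻) = 2 × 0.05981 = 0.1196 mol
Q = 0.1196 × 96500 = 11540 C
I = Q / t = 11540 / 28764 s = 0.401 A

0.401 A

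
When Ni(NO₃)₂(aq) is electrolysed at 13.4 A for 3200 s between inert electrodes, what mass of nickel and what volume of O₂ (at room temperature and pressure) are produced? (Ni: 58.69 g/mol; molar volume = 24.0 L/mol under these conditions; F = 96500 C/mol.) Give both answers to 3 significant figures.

13.0 g Ni; 2.67 L O₂

Q = 13.4 × 3200 = 42880 C; n(e⁻) = 42880 / 96500 = 0.4444 mol
Cathode: Ni²⁺ + 2e⁻ → Ni → n(Ni) = 0.4444/2 = 0.2222 mol → 13.0 g
Anode: 2H₂O → O₂ + 4H⁺ + 4e⁻ → n(O₂) = 0.4444/4 = 0.1111 mol → 2.67 L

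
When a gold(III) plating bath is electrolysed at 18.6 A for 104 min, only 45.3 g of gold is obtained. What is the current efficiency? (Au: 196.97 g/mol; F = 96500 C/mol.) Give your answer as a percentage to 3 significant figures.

57.4%

Q = 18.6 × 6240 = 1.161×10^5 C
n(e⁻) = 1.161×10^5 / 96500 = 1.203 mol
Au³⁺ + 3e⁻ → Au, so theoretical n(Au) = 0.4010 mol → 78.98 g
Efficiency = 45.3 / 78.98 = 0.5736 = 57.4%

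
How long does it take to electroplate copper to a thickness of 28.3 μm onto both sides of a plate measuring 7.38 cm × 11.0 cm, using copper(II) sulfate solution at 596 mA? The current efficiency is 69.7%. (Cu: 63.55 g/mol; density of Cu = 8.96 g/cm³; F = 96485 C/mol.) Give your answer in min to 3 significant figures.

Plated area = 2 × 7.38 × 11.0 = 162.4 cm²
Volume = 162.4 × 28.3×10⁻⁴ cm = 0.4596 cm³
m(Cu) = 0.4596 × 8.96 = 4.118 g
n(Cu) = 4.118 / 63.55 = 0.06480 mol; n(e⁻) = 2 × 0.06480 = 0.1296 mol
Q = 0.1296 × 96485 / 0.697 = 17940 C
t = 17940 / 0.596 = 30100 s = 502 min

502 min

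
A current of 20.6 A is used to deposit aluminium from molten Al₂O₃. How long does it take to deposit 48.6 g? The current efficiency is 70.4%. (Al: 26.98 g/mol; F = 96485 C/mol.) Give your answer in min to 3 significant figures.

599 min

n(Al) = 48.6 / 26.98 = 1.801 mol
Al³⁺ + 3e⁻ → Al, so n(e⁻) = 3 × 1.801 = 5.403 mol
Q = 5.403 × 96485 / 0.704 = 7.405×10^5 C
t = Q / I = 7.405×10^5 / 20.6 = 35950 s = 599 min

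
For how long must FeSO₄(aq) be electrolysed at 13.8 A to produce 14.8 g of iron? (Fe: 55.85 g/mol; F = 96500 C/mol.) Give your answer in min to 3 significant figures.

61.8 min

n(Fe) = 14.8 / 55.85 = 0.2650 mol
Fe²⁺ + 2e⁻ → Fe, so n(e⁻) = 2 × 0.2650 = 0.5300 mol
Q = 0.5300 × 96500 = 51150 C
t = Q / I = 51150 / 13.8 = 3707 s = 61.8 min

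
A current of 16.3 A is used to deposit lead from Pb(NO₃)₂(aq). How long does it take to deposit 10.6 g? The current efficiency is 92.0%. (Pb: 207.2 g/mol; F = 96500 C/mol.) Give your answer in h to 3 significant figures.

n(Pb) = 10.6 / 207.2 = 0.05116 mol
Pb²⁺ + 2e⁻ → Pb, so n(e⁻) = 2 × 0.05116 = 0.1023 mol
Q = 0.1023 × 96500 / 0.920 = 10730 C
t = Q / I = 10730 / 16.3 = 658.3 s = 0.183 h

0.183 h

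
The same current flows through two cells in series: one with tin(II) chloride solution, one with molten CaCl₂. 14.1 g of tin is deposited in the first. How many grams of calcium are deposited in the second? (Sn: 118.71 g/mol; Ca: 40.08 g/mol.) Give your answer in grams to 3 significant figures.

n(Sn) = 14.1 / 118.71 = 0.1188 mol
Sn²⁺ + 2e⁻ → Sn, so n(e⁻) = 2 × 0.1188 = 0.2376 mol
In series, the same 0.2376 mol of electrons flows through the second cell.
Ca²⁺ + 2e⁻ → Ca, so n(Ca) = 0.2376 / 2 = 0.1188 mol
m(Ca) = 0.1188 × 40.08 = 4.76 g

4.76 g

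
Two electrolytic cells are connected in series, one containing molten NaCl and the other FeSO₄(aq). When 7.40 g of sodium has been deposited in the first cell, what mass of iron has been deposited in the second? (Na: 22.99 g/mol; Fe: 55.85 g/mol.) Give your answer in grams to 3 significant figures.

n(Na) = 7.40 / 22.99 = 0.3219 mol
Na⁺ + e⁻ → Na, so n(e⁻) = 0.3219 mol
Same current for the same time ⇒ same n(e⁻) = 0.3219 mol in both cells.
Fe²⁺ + 2e⁻ → Fe, so n(Fe) = 0.3219 / 2 = 0.1610 mol
m(Fe) = 0.1610 × 55.85 = 8.99 g

8.99 g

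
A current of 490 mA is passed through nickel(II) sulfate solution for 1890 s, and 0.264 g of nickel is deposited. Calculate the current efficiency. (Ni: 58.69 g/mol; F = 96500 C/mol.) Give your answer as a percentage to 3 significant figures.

93.7%

Q = 0.490 × 1890 = 926.1 C
n(e⁻) = 926.1 / 96500 = 0.009597 mol
Ni²⁺ + 2e⁻ → Ni, so theoretical n(Ni) = 0.004799 mol → 0.2817 g
Efficiency = 0.264 / 0.2817 = 0.9372 = 93.7%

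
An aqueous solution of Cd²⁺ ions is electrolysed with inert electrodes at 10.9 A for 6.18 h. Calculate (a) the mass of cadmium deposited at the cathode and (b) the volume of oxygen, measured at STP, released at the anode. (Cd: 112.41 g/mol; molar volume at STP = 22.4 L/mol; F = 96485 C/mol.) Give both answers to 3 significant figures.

Q = 10.9 × 22248 = 2.425×10^5 C; n(e⁻) = 2.425×10^5 / 96485 = 2.513 mol
Cathode: Cd²⁺ + 2e⁻ → Cd → n(Cd) = 2.513/2 = 1.257 mol → 141 g
Anode: 2H₂O → O₂ + 4H⁺ + 4e⁻ → n(O₂) = 2.513/4 = 0.6283 mol → 14.1 L

141 g Cd; 14.1 L O₂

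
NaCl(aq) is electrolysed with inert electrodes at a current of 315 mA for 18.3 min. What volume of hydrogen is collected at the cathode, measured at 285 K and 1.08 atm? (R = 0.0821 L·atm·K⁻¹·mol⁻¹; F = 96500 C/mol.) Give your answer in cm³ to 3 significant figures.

38.8 cm³

Charge passed = 0.315 × 1098 = 345.9 C
n(e⁻) = Q/F = 345.9/96500 = 0.003584 mol
2H⁺ + 2e⁻ → H₂, so n(H₂) = 0.003584 / 2 = 0.001792 mol
V = nRT/P = 0.001792 × 0.0821 × 285 / 1.08 = 0.03882 L
= 38.8 cm³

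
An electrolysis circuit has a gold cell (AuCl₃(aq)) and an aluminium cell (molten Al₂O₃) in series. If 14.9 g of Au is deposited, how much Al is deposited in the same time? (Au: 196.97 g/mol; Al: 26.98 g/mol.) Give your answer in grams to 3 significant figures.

2.04 g

n(Au) = 14.9 / 196.97 = 0.07565 mol
Au³⁺ + 3e⁻ → Au, so n(e⁻) = 3 × 0.07565 = 0.2270 mol
Since the cells are in series, n(e⁻) in the Al cell is also 0.2270 mol.
Al³⁺ + 3e⁻ → Al, so n(Al) = 0.2270 / 3 = 0.07567 mol
m(Al) = 0.07567 × 26.98 = 2.04 g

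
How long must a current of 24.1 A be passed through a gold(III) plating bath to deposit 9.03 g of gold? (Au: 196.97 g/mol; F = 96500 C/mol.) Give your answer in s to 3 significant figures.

n(Au) = 9.03 / 196.97 = 0.04584 mol
Au³⁺ + 3e⁻ → Au, so n(e⁻) = 3 × 0.04584 = 0.1375 mol
Q = 0.1375 × 96500 = 13270 C
t = Q / I = 13270 / 24.1 = 550.6 s

551 s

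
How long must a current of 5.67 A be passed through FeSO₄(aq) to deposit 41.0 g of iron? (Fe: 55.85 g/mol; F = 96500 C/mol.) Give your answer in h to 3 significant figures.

6.94 h

n(Fe) = 41.0 / 55.85 = 0.7341 mol
Fe²⁺ + 2e⁻ → Fe, so n(e⁻) = 2 × 0.7341 = 1.468 mol
Q = 1.468 × 96500 = 1.417×10^5 C
t = Q / I = 1.417×10^5 / 5.67 = 24990 s = 6.94 h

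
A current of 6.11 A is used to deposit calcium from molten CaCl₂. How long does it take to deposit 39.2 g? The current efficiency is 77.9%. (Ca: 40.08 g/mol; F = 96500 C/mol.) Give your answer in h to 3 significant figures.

n(Ca) = 39.2 / 40.08 = 0.9780 mol
Ca²⁺ + 2e⁻ → Ca, so n(e⁻) = 2 × 0.9780 = 1.956 mol
Q = 1.956 × 96500 / 0.779 = 2.423×10^5 C
t = Q / I = 2.423×10^5 / 6.11 = 39660 s = 11.0 h

11.0 h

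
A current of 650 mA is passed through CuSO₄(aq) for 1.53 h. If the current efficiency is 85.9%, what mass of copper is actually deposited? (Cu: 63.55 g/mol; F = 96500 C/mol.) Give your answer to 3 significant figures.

1.01 g

Q = 0.650 × 5508 = 3580 C
n(e⁻) = 3580 / 96500 = 0.03710 mol
Cu²⁺ + 2e⁻ → Cu, so theoretical m(Cu) = 0.01855 × 63.55 = 1.179 g
Actual mass = 85.9% × 1.179 = 1.01 g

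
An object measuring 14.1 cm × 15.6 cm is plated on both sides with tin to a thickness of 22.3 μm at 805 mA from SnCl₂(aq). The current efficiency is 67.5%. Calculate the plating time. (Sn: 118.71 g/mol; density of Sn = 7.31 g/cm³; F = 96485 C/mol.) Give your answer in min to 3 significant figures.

358 min

Plated area = 2 × 14.1 × 15.6 = 439.9 cm²
Volume = 439.9 × 22.3×10⁻⁴ cm = 0.9810 cm³
m(Sn) = 0.9810 × 7.31 = 7.171 g
n(Sn) = 7.171 / 118.71 = 0.06041 mol; n(e⁻) = 2 × 0.06041 = 0.1208 mol
Q = 0.1208 × 96485 / 0.675 = 17270 C
t = 17270 / 0.805 = 21450 s = 358 min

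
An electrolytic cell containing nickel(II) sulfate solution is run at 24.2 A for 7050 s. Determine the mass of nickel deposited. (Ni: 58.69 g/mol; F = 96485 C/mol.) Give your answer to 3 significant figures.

Q = 24.2 A × 7050 s = 1.706×10^5 C
Moles of electrons = 1.706×10^5 / 96485 = 1.768 mol
Ni²⁺ + 2e⁻ → Ni, so n(Ni) = 1.768 / 2 = 0.8840 mol
m = 0.8840 × 58.69 = 51.9 g

51.9 g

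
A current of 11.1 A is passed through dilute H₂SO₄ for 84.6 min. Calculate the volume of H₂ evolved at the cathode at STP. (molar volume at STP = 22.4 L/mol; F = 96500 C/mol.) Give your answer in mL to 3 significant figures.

Charge passed = 11.1 × 5076 = 56340 C
n(e⁻) = Q/F = 56340/96500 = 0.5838 mol
2H⁺ + 2e⁻ → H₂, so n(H₂) = 0.5838 / 2 = 0.2919 mol
V = 0.2919 × 22.4 = 6.539 L
= 6540 mL

6540 mL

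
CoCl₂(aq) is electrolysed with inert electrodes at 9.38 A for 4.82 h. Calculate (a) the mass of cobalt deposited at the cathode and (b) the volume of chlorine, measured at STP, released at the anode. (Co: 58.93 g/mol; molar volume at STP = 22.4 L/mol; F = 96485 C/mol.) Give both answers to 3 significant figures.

Q = 9.38 × 17352 = 1.628×10^5 C; n(e⁻) = 1.628×10^5 / 96485 = 1.687 mol
Cathode: Co²⁺ + 2e⁻ → Co → n(Co) = 1.687/2 = 0.8435 mol → 49.7 g
Anode: 2Cl⁻ → Cl₂ + 2e⁻ → n(Cl₂) = 1.687/2 = 0.8435 mol → 18.9 L

49.7 g Co; 18.9 L Cl₂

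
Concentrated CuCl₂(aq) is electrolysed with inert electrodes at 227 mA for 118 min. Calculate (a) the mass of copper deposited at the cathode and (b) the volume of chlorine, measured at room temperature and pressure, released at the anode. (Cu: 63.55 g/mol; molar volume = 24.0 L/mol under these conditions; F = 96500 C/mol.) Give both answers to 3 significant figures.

Q = 0.227 × 7080 = 1607 C; n(e⁻) = 1607 / 96500 = 0.01665 mol
Cathode: Cu²⁺ + 2e⁻ → Cu → n(Cu) = 0.01665/2 = 0.008325 mol → 0.529 g
Anode: 2Cl⁻ → Cl₂ + 2e⁻ → n(Cl₂) = 0.01665/2 = 0.008325 mol → 0.200 L

0.529 g Cu; 0.200 L Cl₂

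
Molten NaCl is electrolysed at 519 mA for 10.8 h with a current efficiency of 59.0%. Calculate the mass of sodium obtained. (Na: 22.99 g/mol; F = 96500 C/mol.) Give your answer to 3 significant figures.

Q = 0.519 × 38880 = 20180 C
n(e⁻) = 20180 / 96500 = 0.2091 mol
Na⁺ + e⁻ → Na, so theoretical m(Na) = 0.2091 × 22.99 = 4.807 g
Actual mass = 59.0% × 4.807 = 2.84 g

2.84 g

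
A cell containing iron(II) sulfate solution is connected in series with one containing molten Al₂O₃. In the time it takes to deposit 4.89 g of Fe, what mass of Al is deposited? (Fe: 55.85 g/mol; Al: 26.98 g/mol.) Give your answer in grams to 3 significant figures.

1.57 g

n(Fe) = 4.89 / 55.85 = 0.08756 mol
Fe²⁺ + 2e⁻ → Fe, so n(e⁻) = 2 × 0.08756 = 0.1751 mol
The cells are in series, so the same charge (and hence the same n(e⁻) = 0.1751 mol) passes through both.
Al³⁺ + 3e⁻ → Al, so n(Al) = 0.1751 / 3 = 0.05837 mol
m(Al) = 0.05837 × 26.98 = 1.57 g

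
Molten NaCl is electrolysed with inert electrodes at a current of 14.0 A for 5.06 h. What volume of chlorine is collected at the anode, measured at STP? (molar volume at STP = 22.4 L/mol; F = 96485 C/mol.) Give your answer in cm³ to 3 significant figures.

Charge passed = 14.0 × 18216 = 2.550×10^5 C
n(e⁻) = Q/F = 2.550×10^5/96485 = 2.643 mol
2Cl⁻ → Cl₂ + 2e⁻, so n(Cl₂) = 2.643 / 2 = 1.322 mol
V = 1.322 × 22.4 = 29.61 L
= 29600 cm³

29600 cm³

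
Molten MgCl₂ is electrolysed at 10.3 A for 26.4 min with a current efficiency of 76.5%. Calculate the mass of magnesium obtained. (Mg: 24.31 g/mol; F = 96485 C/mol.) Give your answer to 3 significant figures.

Q = 10.3 × 1584 = 16320 C
n(e⁻) = 16320 / 96485 = 0.1691 mol
Mg²⁺ + 2e⁻ → Mg, so theoretical m(Mg) = 0.08455 × 24.31 = 2.055 g
Actual mass = 76.5% × 2.055 = 1.57 g

1.57 g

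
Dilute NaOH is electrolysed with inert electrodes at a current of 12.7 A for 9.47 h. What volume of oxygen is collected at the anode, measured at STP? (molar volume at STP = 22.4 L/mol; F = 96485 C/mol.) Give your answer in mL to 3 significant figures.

25100 mL

Q = It = 12.7 × 34092 = 4.330×10^5 C
Moles of electrons = 4.330×10^5 / 96485 = 4.488 mol
2H₂O → O₂ + 4H⁺ + 4e⁻, so n(O₂) = 4.488 / 4 = 1.122 mol
V = 1.122 × 22.4 = 25.13 L
= 25100 mL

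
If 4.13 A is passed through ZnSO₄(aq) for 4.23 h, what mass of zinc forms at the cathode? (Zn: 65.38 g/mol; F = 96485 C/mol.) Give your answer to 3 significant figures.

Charge passed = 4.13 × 15228 = 62890 C
Moles of electrons = 62890 / 96485 = 0.6518 mol
Zn²⁺ + 2e⁻ → Zn, so n(Zn) = 0.6518 / 2 = 0.3259 mol
m = 0.3259 × 65.38 = 21.3 g

21.3 g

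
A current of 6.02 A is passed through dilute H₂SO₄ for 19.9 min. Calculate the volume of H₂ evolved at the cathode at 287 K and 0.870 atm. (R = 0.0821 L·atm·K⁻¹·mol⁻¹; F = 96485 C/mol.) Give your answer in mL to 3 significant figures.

Q = It = 6.02 × 1194 = 7188 C
Moles of electrons = 7188 / 96485 = 0.07450 mol
2H⁺ + 2e⁻ → H₂, so n(H₂) = 0.07450 / 2 = 0.03725 mol
V = nRT/P = 0.03725 × 0.0821 × 287 / 0.870 = 1.009 L
= 1010 mL

1010 mL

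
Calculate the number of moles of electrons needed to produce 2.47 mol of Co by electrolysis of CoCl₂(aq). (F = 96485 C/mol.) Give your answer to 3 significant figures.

Co²⁺ + 2e⁻ → Co, so n(e⁻) = 2 × 2.47 = 4.940 mol

4.94 mol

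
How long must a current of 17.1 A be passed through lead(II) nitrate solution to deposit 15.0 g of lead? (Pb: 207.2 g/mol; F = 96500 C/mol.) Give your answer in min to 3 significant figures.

13.6 min

n(Pb) = 15.0 / 207.2 = 0.07239 mol
Pb²⁺ + 2e⁻ → Pb, so n(e⁻) = 2 × 0.07239 = 0.1448 mol
Q = 0.1448 × 96500 = 13970 C
t = Q / I = 13970 / 17.1 = 817.0 s = 13.6 min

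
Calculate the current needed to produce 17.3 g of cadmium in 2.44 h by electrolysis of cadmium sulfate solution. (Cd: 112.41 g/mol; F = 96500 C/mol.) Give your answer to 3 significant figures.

3.38 A

n(Cd) = 17.3 / 112.41 = 0.1539 mol
Cd²⁺ + 2e⁻ → Cd, so n(e⁻) = 2 × 0.1539 = 0.3078 mol
Q = 0.3078 × 96500 = 29700 C
I = Q / t = 29700 / 8784 s = 3.38 A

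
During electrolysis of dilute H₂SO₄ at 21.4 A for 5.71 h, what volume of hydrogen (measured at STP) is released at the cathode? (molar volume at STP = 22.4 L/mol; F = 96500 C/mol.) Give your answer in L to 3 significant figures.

51.1 L

Q = 21.4 A × 20556 s = 4.399×10^5 C
n(e⁻) = Q/F = 4.399×10^5/96500 = 4.559 mol
2H⁺ + 2e⁻ → H₂, so n(H₂) = 4.559 / 2 = 2.280 mol
V = 2.280 × 22.4 = 51.07 L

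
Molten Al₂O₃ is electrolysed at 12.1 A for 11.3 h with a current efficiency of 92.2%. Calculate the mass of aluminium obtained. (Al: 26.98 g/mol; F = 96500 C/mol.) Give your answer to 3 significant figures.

Q = 12.1 × 40680 = 4.922×10^5 C
n(e⁻) = 4.922×10^5 / 96500 = 5.101 mol
Al³⁺ + 3e⁻ → Al, so theoretical m(Al) = 1.700 × 26.98 = 45.87 g
Actual mass = 92.2% × 45.87 = 42.3 g

42.3 g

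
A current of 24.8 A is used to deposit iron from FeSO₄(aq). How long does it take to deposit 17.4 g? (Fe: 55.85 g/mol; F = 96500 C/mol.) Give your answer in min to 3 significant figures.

n(Fe) = 17.4 / 55.85 = 0.3115 mol
Fe²⁺ + 2e⁻ → Fe, so n(e⁻) = 2 × 0.3115 = 0.6230 mol
Q = 0.6230 × 96500 = 60120 C
t = Q / I = 60120 / 24.8 = 2424 s = 40.4 min

40.4 min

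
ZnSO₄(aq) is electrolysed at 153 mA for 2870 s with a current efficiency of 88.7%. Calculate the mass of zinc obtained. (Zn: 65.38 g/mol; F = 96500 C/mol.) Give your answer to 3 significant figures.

0.132 g

Q = 0.153 × 2870 = 439.1 C
n(e⁻) = 439.1 / 96500 = 0.004550 mol
Zn²⁺ + 2e⁻ → Zn, so theoretical m(Zn) = 0.002275 × 65.38 = 0.1487 g
Actual mass = 88.7% × 0.1487 = 0.132 g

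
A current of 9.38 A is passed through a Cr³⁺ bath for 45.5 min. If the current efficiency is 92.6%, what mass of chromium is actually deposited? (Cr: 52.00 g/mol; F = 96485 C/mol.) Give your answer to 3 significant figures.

4.26 g

Q = 9.38 × 2730 = 25610 C
n(e⁻) = 25610 / 96485 = 0.2654 mol
Cr³⁺ + 3e⁻ → Cr, so theoretical m(Cr) = 0.08847 × 52.00 = 4.600 g
Actual mass = 92.6% × 4.600 = 4.26 g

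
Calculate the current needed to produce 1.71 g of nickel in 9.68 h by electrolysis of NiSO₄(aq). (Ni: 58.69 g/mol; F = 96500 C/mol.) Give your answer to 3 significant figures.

0.161 A

n(Ni) = 1.71 / 58.69 = 0.02914 mol
Ni²⁺ + 2e⁻ → Ni, so n(e⁻) = 2 × 0.02914 = 0.05828 mol
Q = 0.05828 × 96500 = 5624 C
I = Q / t = 5624 / 34848 s = 0.161 A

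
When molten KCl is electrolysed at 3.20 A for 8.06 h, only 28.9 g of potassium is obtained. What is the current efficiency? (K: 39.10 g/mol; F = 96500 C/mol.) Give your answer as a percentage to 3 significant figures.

Q = 3.20 × 29016 = 92850 C
n(e⁻) = 92850 / 96500 = 0.9622 mol
K⁺ + e⁻ → K, so theoretical n(K) = 0.9622 mol → 37.62 g
Efficiency = 28.9 / 37.62 = 0.7682 = 76.8%

76.8%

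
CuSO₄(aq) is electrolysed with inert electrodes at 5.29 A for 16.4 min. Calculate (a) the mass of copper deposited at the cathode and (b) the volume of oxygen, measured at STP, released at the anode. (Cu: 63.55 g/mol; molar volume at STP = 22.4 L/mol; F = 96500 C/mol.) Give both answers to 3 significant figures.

1.71 g Cu; 0.302 L O₂

Q = 5.29 × 984 = 5205 C; n(e⁻) = 5205 / 96500 = 0.05394 mol
Cathode: Cu²⁺ + 2e⁻ → Cu → n(Cu) = 0.05394/2 = 0.02697 mol → 1.71 g
Anode: 2H₂O → O₂ + 4H⁺ + 4e⁻ → n(O₂) = 0.05394/4 = 0.01349 mol → 0.302 L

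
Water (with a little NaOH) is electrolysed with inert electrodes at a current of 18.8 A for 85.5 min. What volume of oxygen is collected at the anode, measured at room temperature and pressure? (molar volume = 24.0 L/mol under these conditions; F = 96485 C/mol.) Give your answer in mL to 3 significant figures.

6000 mL

Q = 18.8 A × 5130 s = 96440 C
Moles of electrons = 96440 / 96485 = 0.9995 mol
2H₂O → O₂ + 4H⁺ + 4e⁻, so n(O₂) = 0.9995 / 4 = 0.2499 mol
V = 0.2499 × 24.0 = 5.998 L
= 6000 mL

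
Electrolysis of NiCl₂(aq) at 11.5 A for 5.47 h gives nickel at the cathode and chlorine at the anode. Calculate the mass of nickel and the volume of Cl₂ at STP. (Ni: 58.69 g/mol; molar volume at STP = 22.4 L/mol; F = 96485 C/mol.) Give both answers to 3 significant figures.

Q = 11.5 × 19692 = 2.265×10^5 C; n(e⁻) = 2.265×10^5 / 96485 = 2.348 mol
Cathode: Ni²⁺ + 2e⁻ → Ni → n(Ni) = 2.348/2 = 1.174 mol → 68.9 g
Anode: 2Cl⁻ → Cl₂ + 2e⁻ → n(Cl₂) = 2.348/2 = 1.174 mol → 26.3 L

68.9 g Ni; 26.3 L Cl₂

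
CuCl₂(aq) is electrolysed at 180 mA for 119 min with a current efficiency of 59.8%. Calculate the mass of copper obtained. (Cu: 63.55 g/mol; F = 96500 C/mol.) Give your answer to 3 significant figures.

Q = 0.180 × 7140 = 1285 C
n(e⁻) = 1285 / 96500 = 0.01332 mol
Cu²⁺ + 2e⁻ → Cu, so theoretical m(Cu) = 0.006660 × 63.55 = 0.4232 g
Actual mass = 59.8% × 0.4232 = 0.253 g

0.253 g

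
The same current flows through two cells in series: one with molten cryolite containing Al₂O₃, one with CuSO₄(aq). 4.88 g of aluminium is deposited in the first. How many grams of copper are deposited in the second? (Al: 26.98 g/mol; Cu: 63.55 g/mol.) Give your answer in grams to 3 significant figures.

17.2 g

n(Al) = 4.88 / 26.98 = 0.1809 mol
Al³⁺ + 3e⁻ → Al, so n(e⁻) = 3 × 0.1809 = 0.5427 mol
Since the cells are in series, n(e⁻) in the Cu cell is also 0.5427 mol.
Cu²⁺ + 2e⁻ → Cu, so n(Cu) = 0.5427 / 2 = 0.2714 mol
m(Cu) = 0.2714 × 63.55 = 17.2 g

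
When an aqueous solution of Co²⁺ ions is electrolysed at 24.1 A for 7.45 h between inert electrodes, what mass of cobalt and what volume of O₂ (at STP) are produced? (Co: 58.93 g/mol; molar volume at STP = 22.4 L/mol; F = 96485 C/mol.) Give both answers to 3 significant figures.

197 g Co; 37.5 L O₂

Q = 24.1 × 26820 = 6.464×10^5 C; n(e⁻) = 6.464×10^5 / 96485 = 6.699 mol
Cathode: Co²⁺ + 2e⁻ → Co → n(Co) = 6.699/2 = 3.350 mol → 197 g
Anode: 2H₂O → O₂ + 4H⁺ + 4e⁻ → n(O₂) = 6.699/4 = 1.675 mol → 37.5 L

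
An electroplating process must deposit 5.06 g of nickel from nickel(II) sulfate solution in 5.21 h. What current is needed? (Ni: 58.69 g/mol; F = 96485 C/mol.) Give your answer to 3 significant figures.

0.887 A

n(Ni) = 5.06 / 58.69 = 0.08622 mol
Ni²⁺ + 2e⁻ → Ni, so n(e⁻) = 2 × 0.08622 = 0.1724 mol
Q = 0.1724 × 96485 = 16630 C
I = Q / t = 16630 / 18756 s = 0.887 A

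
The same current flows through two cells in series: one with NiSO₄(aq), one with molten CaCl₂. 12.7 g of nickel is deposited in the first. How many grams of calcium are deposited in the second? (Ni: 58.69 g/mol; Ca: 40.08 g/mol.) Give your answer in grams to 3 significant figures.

8.67 g

n(Ni) = 12.7 / 58.69 = 0.2164 mol
Ni²⁺ + 2e⁻ → Ni, so n(e⁻) = 2 × 0.2164 = 0.4328 mol
Since the cells are in series, n(e⁻) in the Ca cell is also 0.4328 mol.
Ca²⁺ + 2e⁻ → Ca, so n(Ca) = 0.4328 / 2 = 0.2164 mol
m(Ca) = 0.2164 × 40.08 = 8.67 g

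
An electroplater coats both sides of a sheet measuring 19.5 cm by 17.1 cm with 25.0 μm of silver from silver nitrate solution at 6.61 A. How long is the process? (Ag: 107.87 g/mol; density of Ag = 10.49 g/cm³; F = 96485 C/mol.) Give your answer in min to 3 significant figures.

Plated area = 2 × 19.5 × 17.1 = 666.9 cm²
Volume = 666.9 × 25.0×10⁻⁴ cm = 1.667 cm³
m(Ag) = 1.667 × 10.49 = 17.49 g
n(Ag) = 17.49 / 107.87 = 0.1621 mol; n(e⁻) = 0.1621 mol
Q = 0.1621 × 96485 = 15640 C
t = 15640 / 6.61 = 2366 s = 39.4 min

39.4 min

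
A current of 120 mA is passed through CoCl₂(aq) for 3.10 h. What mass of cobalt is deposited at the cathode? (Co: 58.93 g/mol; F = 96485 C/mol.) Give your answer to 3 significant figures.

Charge passed = 0.120 × 11160 = 1339 C
n(e⁻) = 1339 / 96485 = 0.01388 mol
Co²⁺ + 2e⁻ → Co, so n(Co) = 0.01388 / 2 = 0.006940 mol
m = 0.006940 × 58.93 = 0.409 g

0.409 g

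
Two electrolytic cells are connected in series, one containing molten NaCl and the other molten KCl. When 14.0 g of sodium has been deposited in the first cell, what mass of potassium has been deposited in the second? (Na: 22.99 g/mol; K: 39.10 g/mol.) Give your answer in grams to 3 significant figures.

23.8 g

n(Na) = 14.0 / 22.99 = 0.6090 mol
Na⁺ + e⁻ → Na, so n(e⁻) = 0.6090 mol
The cells are in series, so the same charge (and hence the same n(e⁻) = 0.6090 mol) passes through both.
K⁺ + e⁻ → K, so n(K) = 0.6090 mol
m(K) = 0.6090 × 39.10 = 23.8 g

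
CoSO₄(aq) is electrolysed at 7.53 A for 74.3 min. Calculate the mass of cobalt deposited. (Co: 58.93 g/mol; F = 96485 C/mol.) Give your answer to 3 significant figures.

Charge passed = 7.53 × 4458 = 33570 C
Moles of electrons = 33570 / 96485 = 0.3479 mol
Co²⁺ + 2e⁻ → Co, so n(Co) = 0.3479 / 2 = 0.1740 mol
m = 0.1740 × 58.93 = 10.3 g

10.3 g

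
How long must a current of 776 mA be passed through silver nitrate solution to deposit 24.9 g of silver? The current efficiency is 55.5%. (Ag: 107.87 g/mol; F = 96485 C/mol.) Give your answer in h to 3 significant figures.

n(Ag) = 24.9 / 107.87 = 0.2308 mol
Ag⁺ + e⁻ → Ag, so n(e⁻) = 0.2308 mol
Q = 0.2308 × 96485 / 0.555 = 40120 C
t = Q / I = 40120 / 0.776 = 51700 s = 14.4 h

14.4 h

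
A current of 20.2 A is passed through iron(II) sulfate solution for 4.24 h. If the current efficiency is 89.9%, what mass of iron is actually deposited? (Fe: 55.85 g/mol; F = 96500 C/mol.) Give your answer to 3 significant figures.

Q = 20.2 × 15264 = 3.083×10^5 C
n(e⁻) = 3.083×10^5 / 96500 = 3.195 mol
Fe²⁺ + 2e⁻ → Fe, so theoretical m(Fe) = 1.598 × 55.85 = 89.25 g
Actual mass = 89.9% × 89.25 = 80.2 g

80.2 g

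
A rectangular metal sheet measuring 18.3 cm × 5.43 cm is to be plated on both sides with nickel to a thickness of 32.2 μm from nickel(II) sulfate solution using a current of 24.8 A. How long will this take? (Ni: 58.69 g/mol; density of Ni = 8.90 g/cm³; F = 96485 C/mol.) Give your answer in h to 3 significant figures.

0.210 h

Plated area = 2 × 18.3 × 5.43 = 198.7 cm²
Volume = 198.7 × 32.2×10⁻⁴ cm = 0.6398 cm³
m(Ni) = 0.6398 × 8.90 = 5.694 g
n(Ni) = 5.694 / 58.69 = 0.09702 mol; n(e⁻) = 2 × 0.09702 = 0.1940 mol
Q = 0.1940 × 96485 = 18720 C
t = 18720 / 24.8 = 754.8 s = 0.210 h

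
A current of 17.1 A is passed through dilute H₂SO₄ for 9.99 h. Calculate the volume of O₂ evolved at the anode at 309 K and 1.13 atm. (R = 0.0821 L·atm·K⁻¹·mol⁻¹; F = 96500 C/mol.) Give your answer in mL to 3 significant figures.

35800 mL

Q = 17.1 A × 35964 s = 6.150×10^5 C
Moles of electrons = 6.150×10^5 / 96500 = 6.373 mol
2H₂O → O₂ + 4H⁺ + 4e⁻, so n(O₂) = 6.373 / 4 = 1.593 mol
V = nRT/P = 1.593 × 0.0821 × 309 / 1.13 = 35.76 L
= 35800 mL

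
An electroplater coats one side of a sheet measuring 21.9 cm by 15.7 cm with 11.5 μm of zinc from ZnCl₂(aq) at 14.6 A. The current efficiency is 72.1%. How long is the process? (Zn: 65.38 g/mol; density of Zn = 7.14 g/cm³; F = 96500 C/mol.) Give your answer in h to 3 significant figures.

0.220 h

Plated area = 21.9 × 15.7 = 343.8 cm²
Volume = 343.8 × 11.5×10⁻⁴ cm = 0.3954 cm³
m(Zn) = 0.3954 × 7.14 = 2.823 g
n(Zn) = 2.823 / 65.38 = 0.04318 mol; n(e⁻) = 2 × 0.04318 = 0.08636 mol
Q = 0.08636 × 96500 / 0.721 = 11560 C
t = 11560 / 14.6 = 791.8 s = 0.220 h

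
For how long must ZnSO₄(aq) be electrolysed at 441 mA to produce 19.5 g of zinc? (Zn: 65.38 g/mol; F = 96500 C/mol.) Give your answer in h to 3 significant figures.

n(Zn) = 19.5 / 65.38 = 0.2983 mol
Zn²⁺ + 2e⁻ → Zn, so n(e⁻) = 2 × 0.2983 = 0.5966 mol
Q = 0.5966 × 96500 = 57570 C
t = Q / I = 57570 / 0.441 = 1.305×10^5 s = 36.3 h

36.3 h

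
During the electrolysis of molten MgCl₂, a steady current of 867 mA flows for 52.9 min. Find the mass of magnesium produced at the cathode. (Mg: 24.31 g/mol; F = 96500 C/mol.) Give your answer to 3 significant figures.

0.347 g

Q = 0.867 A × 3174 s = 2752 C
Moles of electrons = 2752 / 96500 = 0.02852 mol
Mg²⁺ + 2e⁻ → Mg, so n(Mg) = 0.02852 / 2 = 0.01426 mol
m = 0.01426 × 24.31 = 0.347 g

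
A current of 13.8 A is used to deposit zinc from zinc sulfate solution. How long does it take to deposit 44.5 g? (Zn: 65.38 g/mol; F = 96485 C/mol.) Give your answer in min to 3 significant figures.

n(Zn) = 44.5 / 65.38 = 0.6806 mol
Zn²⁺ + 2e⁻ → Zn, so n(e⁻) = 2 × 0.6806 = 1.361 mol
Q = 1.361 × 96485 = 1.313×10^5 C
t = Q / I = 1.313×10^5 / 13.8 = 9514 s = 159 min

159 min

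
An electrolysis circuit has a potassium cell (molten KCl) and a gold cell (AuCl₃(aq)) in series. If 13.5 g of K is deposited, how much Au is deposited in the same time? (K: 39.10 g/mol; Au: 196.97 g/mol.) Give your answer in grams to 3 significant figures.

22.7 g

n(K) = 13.5 / 39.10 = 0.3453 mol
K⁺ + e⁻ → K, so n(e⁻) = 0.3453 mol
Since the cells are in series, n(e⁻) in the Au cell is also 0.3453 mol.
Au³⁺ + 3e⁻ → Au, so n(Au) = 0.3453 / 3 = 0.1151 mol
m(Au) = 0.1151 × 196.97 = 22.7 g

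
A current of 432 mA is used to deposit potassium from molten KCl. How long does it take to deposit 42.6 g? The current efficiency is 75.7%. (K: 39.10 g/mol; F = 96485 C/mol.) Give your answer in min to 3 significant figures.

5360 min

n(K) = 42.6 / 39.10 = 1.090 mol
K⁺ + e⁻ → K, so n(e⁻) = 1.090 mol
Q = 1.090 × 96485 / 0.757 = 1.389×10^5 C
t = Q / I = 1.389×10^5 / 0.432 = 3.215×10^5 s = 5360 min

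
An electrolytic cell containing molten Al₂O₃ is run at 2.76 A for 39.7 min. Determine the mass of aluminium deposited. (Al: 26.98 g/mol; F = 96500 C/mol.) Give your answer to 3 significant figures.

Q = It = 2.76 × 2382 = 6574 C
Moles of electrons = 6574 / 96500 = 0.06812 mol
Al³⁺ + 3e⁻ → Al, so n(Al) = 0.06812 / 3 = 0.02271 mol
m = 0.02271 × 26.98 = 0.613 g

0.613 g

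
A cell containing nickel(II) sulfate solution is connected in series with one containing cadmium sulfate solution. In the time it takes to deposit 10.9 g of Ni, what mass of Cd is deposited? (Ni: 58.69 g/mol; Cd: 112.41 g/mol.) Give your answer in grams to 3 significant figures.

n(Ni) = 10.9 / 58.69 = 0.1857 mol
Ni²⁺ + 2e⁻ → Ni, so n(e⁻) = 2 × 0.1857 = 0.3714 mol
Same current for the same time ⇒ same n(e⁻) = 0.3714 mol in both cells.
Cd²⁺ + 2e⁻ → Cd, so n(Cd) = 0.3714 / 2 = 0.1857 mol
m(Cd) = 0.1857 × 112.41 = 20.9 g

20.9 g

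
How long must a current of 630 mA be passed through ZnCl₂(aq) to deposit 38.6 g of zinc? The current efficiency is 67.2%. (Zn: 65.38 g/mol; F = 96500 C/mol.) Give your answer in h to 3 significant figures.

74.8 h

n(Zn) = 38.6 / 65.38 = 0.5904 mol
Zn²⁺ + 2e⁻ → Zn, so n(e⁻) = 2 × 0.5904 = 1.181 mol
Q = 1.181 × 96500 / 0.672 = 1.696×10^5 C
t = Q / I = 1.696×10^5 / 0.630 = 2.692×10^5 s = 74.8 h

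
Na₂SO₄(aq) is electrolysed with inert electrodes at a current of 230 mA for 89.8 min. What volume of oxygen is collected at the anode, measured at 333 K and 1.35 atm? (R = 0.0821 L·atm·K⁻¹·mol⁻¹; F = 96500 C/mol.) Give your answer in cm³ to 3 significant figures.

65.0 cm³

Q = 0.230 A × 5388 s = 1239 C
Moles of electrons = 1239 / 96500 = 0.01284 mol
2H₂O → O₂ + 4H⁺ + 4e⁻, so n(O₂) = 0.01284 / 4 = 0.003210 mol
V = nRT/P = 0.003210 × 0.0821 × 333 / 1.35 = 0.06501 L
= 65.0 cm³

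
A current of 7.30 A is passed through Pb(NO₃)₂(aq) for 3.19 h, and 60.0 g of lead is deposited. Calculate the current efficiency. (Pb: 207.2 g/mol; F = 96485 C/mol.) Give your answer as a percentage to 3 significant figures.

66.7%

Q = 7.30 × 11484 = 83830 C
n(e⁻) = 83830 / 96485 = 0.8688 mol
Pb²⁺ + 2e⁻ → Pb, so theoretical n(Pb) = 0.4344 mol → 90.01 g
Efficiency = 60.0 / 90.01 = 0.6666 = 66.7%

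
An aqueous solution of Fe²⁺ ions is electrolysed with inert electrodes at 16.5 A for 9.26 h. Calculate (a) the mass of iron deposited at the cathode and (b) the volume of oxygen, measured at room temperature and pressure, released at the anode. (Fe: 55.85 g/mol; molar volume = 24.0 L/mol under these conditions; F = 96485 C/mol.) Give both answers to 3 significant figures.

159 g Fe; 34.2 L O₂

Q = 16.5 × 33336 = 5.500×10^5 C; n(e⁻) = 5.500×10^5 / 96485 = 5.700 mol
Cathode: Fe²⁺ + 2e⁻ → Fe → n(Fe) = 5.700/2 = 2.850 mol → 159 g
Anode: 2H₂O → O₂ + 4H⁺ + 4e⁻ → n(O₂) = 5.700/4 = 1.425 mol → 34.2 L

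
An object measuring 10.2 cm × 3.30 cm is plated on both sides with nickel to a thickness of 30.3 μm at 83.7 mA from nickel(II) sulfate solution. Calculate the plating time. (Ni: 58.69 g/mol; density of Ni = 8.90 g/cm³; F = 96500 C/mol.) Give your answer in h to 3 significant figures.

Plated area = 2 × 10.2 × 3.30 = 67.32 cm²
Volume = 67.32 × 30.3×10⁻⁴ cm = 0.2040 cm³
m(Ni) = 0.2040 × 8.90 = 1.816 g
n(Ni) = 1.816 / 58.69 = 0.03094 mol; n(e⁻) = 2 × 0.03094 = 0.06188 mol
Q = 0.06188 × 96500 = 5971 C
t = 5971 / 0.0837 = 71340 s = 19.8 h

19.8 h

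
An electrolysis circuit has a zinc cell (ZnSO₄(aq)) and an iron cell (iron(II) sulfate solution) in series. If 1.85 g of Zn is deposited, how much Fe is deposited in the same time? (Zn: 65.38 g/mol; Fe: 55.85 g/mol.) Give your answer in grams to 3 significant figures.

1.58 g

n(Zn) = 1.85 / 65.38 = 0.02830 mol
Zn²⁺ + 2e⁻ → Zn, so n(e⁻) = 2 × 0.02830 = 0.05660 mol
In series, the same 0.05660 mol of electrons flows through the second cell.
Fe²⁺ + 2e⁻ → Fe, so n(Fe) = 0.05660 / 2 = 0.02830 mol
m(Fe) = 0.02830 × 55.85 = 1.58 g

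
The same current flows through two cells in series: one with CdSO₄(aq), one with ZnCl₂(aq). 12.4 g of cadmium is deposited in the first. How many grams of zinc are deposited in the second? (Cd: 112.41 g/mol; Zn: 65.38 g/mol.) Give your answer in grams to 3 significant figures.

7.21 g

n(Cd) = 12.4 / 112.41 = 0.1103 mol
Cd²⁺ + 2e⁻ → Cd, so n(e⁻) = 2 × 0.1103 = 0.2206 mol
In series, the same 0.2206 mol of electrons flows through the second cell.
Zn²⁺ + 2e⁻ → Zn, so n(Zn) = 0.2206 / 2 = 0.1103 mol
m(Zn) = 0.1103 × 65.38 = 7.21 g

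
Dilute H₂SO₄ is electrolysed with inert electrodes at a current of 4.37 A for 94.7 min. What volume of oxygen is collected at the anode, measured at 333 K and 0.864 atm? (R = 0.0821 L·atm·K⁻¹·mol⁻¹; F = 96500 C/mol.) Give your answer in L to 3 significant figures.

Q = 4.37 A × 5682 s = 24830 C
n(e⁻) = Q/F = 24830/96500 = 0.2573 mol
2H₂O → O₂ + 4H⁺ + 4e⁻, so n(O₂) = 0.2573 / 4 = 0.06433 mol
V = nRT/P = 0.06433 × 0.0821 × 333 / 0.864 = 2.036 L

2.04 L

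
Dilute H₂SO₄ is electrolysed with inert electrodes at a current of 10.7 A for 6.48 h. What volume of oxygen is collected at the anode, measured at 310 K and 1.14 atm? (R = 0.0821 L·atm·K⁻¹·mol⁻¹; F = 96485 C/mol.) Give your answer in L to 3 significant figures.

Charge passed = 10.7 × 23328 = 2.496×10^5 C
n(e⁻) = 2.496×10^5 / 96485 = 2.587 mol
2H₂O → O₂ + 4H⁺ + 4e⁻, so n(O₂) = 2.587 / 4 = 0.6468 mol
V = nRT/P = 0.6468 × 0.0821 × 310 / 1.14 = 14.44 L

14.4 L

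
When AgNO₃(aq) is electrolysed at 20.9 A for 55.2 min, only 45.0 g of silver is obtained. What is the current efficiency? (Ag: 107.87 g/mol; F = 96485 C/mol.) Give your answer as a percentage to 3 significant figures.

Q = 20.9 × 3312 = 69220 C
n(e⁻) = 69220 / 96485 = 0.7174 mol
Ag⁺ + e⁻ → Ag, so theoretical n(Ag) = 0.7174 mol → 77.39 g
Efficiency = 45.0 / 77.39 = 0.5815 = 58.1%

58.1%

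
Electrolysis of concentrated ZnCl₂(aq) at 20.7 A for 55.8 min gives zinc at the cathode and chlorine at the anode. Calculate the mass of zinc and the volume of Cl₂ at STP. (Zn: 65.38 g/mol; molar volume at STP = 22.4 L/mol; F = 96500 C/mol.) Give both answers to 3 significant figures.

23.5 g Zn; 8.04 L Cl₂

Q = 20.7 × 3348 = 69300 C; n(e⁻) = 69300 / 96500 = 0.7181 mol
Cathode: Zn²⁺ + 2e⁻ → Zn → n(Zn) = 0.7181/2 = 0.3591 mol → 23.5 g
Anode: 2Cl⁻ → Cl₂ + 2e⁻ → n(Cl₂) = 0.7181/2 = 0.3591 mol → 8.04 L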